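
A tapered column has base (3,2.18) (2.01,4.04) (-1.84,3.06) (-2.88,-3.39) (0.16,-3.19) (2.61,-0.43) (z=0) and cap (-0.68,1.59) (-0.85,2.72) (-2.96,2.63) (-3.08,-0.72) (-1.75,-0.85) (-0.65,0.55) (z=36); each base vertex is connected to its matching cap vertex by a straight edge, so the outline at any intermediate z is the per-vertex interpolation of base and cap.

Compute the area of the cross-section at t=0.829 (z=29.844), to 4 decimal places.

Cross-section at t=0.829: each vertex is (1-t)·p0[i] + t·p1[i].
  v1: (1-0.829)·(3,2.18) + 0.829·(-0.68,1.59) = (-0.0507,1.6909)
  v2: (1-0.829)·(2.01,4.04) + 0.829·(-0.85,2.72) = (-0.3609,2.9457)
  v3: (1-0.829)·(-1.84,3.06) + 0.829·(-2.96,2.63) = (-2.7685,2.7035)
  v4: (1-0.829)·(-2.88,-3.39) + 0.829·(-3.08,-0.72) = (-3.0458,-1.1766)
  v5: (1-0.829)·(0.16,-3.19) + 0.829·(-1.75,-0.85) = (-1.4234,-1.2501)
  v6: (1-0.829)·(2.61,-0.43) + 0.829·(-0.65,0.55) = (-0.0925,0.3824)
Shoelace sum Σ(x_i·y_{i+1} − x_{i+1}·y_i):
  i=1: -0.0507·2.9457 − -0.3609·1.6909 = +0.4609 (running +0.4609)
  i=2: -0.3609·2.7035 − -2.7685·2.9457 = +7.1794 (running +7.6403)
  i=3: -2.7685·-1.1766 − -3.0458·2.7035 = +11.4917 (running +19.1320)
  i=4: -3.0458·-1.2501 − -1.4234·-1.1766 = +2.1330 (running +21.2649)
  i=5: -1.4234·0.3824 − -0.0925·-1.2501 = -0.6600 (running +20.6049)
  i=6: -0.0925·1.6909 − -0.0507·0.3824 = -0.1371 (running +20.4678)
Area = |Σ|/2 = |20.4678|/2 = 10.2339

Area at t=0.829: 10.2339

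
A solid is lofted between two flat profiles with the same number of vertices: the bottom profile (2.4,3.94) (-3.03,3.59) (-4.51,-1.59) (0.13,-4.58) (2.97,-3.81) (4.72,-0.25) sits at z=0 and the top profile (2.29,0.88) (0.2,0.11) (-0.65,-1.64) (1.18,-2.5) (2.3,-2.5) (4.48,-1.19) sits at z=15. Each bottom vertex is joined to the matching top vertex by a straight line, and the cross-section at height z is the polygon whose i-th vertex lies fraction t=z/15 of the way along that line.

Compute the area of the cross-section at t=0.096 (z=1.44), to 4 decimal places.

Cross-section at t=0.096: each vertex is (1-t)·p0[i] + t·p1[i].
  v1: (1-0.096)·(2.4,3.94) + 0.096·(2.29,0.88) = (2.3894,3.6462)
  v2: (1-0.096)·(-3.03,3.59) + 0.096·(0.2,0.11) = (-2.7199,3.2559)
  v3: (1-0.096)·(-4.51,-1.59) + 0.096·(-0.65,-1.64) = (-4.1394,-1.5948)
  v4: (1-0.096)·(0.13,-4.58) + 0.096·(1.18,-2.5) = (0.2308,-4.3803)
  v5: (1-0.096)·(2.97,-3.81) + 0.096·(2.3,-2.5) = (2.9057,-3.6842)
  v6: (1-0.096)·(4.72,-0.25) + 0.096·(4.48,-1.19) = (4.6970,-0.3402)
Shoelace sum Σ(x_i·y_{i+1} − x_{i+1}·y_i):
  i=1: 2.3894·3.2559 − -2.7199·3.6462 = +17.6973 (running +17.6973)
  i=2: -2.7199·-1.5948 − -4.1394·3.2559 = +17.8154 (running +35.5127)
  i=3: -4.1394·-4.3803 − 0.2308·-1.5948 = +18.5002 (running +54.0129)
  i=4: 0.2308·-3.6842 − 2.9057·-4.3803 = +11.8775 (running +65.8904)
  i=5: 2.9057·-0.3402 − 4.6970·-3.6842 = +16.3161 (running +82.2065)
  i=6: 4.6970·3.6462 − 2.3894·-0.3402 = +17.9392 (running +100.1457)
Area = |Σ|/2 = |100.1457|/2 = 50.0728

Area at t=0.096: 50.0728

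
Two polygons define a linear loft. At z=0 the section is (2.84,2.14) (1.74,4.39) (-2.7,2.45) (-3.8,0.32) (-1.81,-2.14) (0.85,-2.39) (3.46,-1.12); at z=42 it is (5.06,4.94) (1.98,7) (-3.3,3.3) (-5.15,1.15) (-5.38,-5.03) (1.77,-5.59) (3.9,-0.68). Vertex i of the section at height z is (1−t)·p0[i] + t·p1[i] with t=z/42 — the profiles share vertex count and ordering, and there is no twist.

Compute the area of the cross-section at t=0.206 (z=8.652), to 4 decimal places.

Area at t=0.206: 42.5618

Cross-section at t=0.206: each vertex is (1-t)·p0[i] + t·p1[i].
  v1: (1-0.206)·(2.84,2.14) + 0.206·(5.06,4.94) = (3.2973,2.7168)
  v2: (1-0.206)·(1.74,4.39) + 0.206·(1.98,7) = (1.7894,4.9277)
  v3: (1-0.206)·(-2.7,2.45) + 0.206·(-3.3,3.3) = (-2.8236,2.6251)
  v4: (1-0.206)·(-3.8,0.32) + 0.206·(-5.15,1.15) = (-4.0781,0.4910)
  v5: (1-0.206)·(-1.81,-2.14) + 0.206·(-5.38,-5.03) = (-2.5454,-2.7353)
  v6: (1-0.206)·(0.85,-2.39) + 0.206·(1.77,-5.59) = (1.0395,-3.0492)
  v7: (1-0.206)·(3.46,-1.12) + 0.206·(3.9,-0.68) = (3.5506,-1.0294)
Shoelace sum Σ(x_i·y_{i+1} − x_{i+1}·y_i):
  i=1: 3.2973·4.9277 − 1.7894·2.7168 = +11.3865 (running +11.3865)
  i=2: 1.7894·2.6251 − -2.8236·4.9277 = +18.6112 (running +29.9977)
  i=3: -2.8236·0.4910 − -4.0781·2.6251 = +9.3191 (running +39.3168)
  i=4: -4.0781·-2.7353 − -2.5454·0.4910 = +12.4047 (running +51.7216)
  i=5: -2.5454·-3.0492 − 1.0395·-2.7353 = +10.6049 (running +62.3265)
  i=6: 1.0395·-1.0294 − 3.5506·-3.0492 = +9.7566 (running +72.0831)
  i=7: 3.5506·2.7168 − 3.2973·-1.0294 = +13.0405 (running +85.1236)
Area = |Σ|/2 = |85.1236|/2 = 42.5618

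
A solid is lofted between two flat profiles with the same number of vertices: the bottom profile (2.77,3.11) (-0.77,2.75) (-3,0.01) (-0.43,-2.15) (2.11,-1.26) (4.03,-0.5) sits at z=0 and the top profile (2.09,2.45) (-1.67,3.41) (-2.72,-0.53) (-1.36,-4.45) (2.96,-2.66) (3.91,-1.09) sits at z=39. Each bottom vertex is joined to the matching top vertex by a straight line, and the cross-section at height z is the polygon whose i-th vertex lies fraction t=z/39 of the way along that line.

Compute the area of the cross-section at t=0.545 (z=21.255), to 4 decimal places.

Area at t=0.545: 29.5003

Cross-section at t=0.545: each vertex is (1-t)·p0[i] + t·p1[i].
  v1: (1-0.545)·(2.77,3.11) + 0.545·(2.09,2.45) = (2.3994,2.7503)
  v2: (1-0.545)·(-0.77,2.75) + 0.545·(-1.67,3.41) = (-1.2605,3.1097)
  v3: (1-0.545)·(-3,0.01) + 0.545·(-2.72,-0.53) = (-2.8474,-0.2843)
  v4: (1-0.545)·(-0.43,-2.15) + 0.545·(-1.36,-4.45) = (-0.9369,-3.4035)
  v5: (1-0.545)·(2.11,-1.26) + 0.545·(2.96,-2.66) = (2.5732,-2.0230)
  v6: (1-0.545)·(4.03,-0.5) + 0.545·(3.91,-1.09) = (3.9646,-0.8216)
Shoelace sum Σ(x_i·y_{i+1} − x_{i+1}·y_i):
  i=1: 2.3994·3.1097 − -1.2605·2.7503 = +10.9282 (running +10.9282)
  i=2: -1.2605·-0.2843 − -2.8474·3.1097 = +9.2129 (running +20.1411)
  i=3: -2.8474·-3.4035 − -0.9369·-0.2843 = +9.4248 (running +29.5659)
  i=4: -0.9369·-2.0230 − 2.5732·-3.4035 = +10.6533 (running +40.2192)
  i=5: 2.5732·-0.8216 − 3.9646·-2.0230 = +5.9063 (running +46.1255)
  i=6: 3.9646·2.7503 − 2.3994·-0.8216 = +12.8751 (running +59.0006)
Area = |Σ|/2 = |59.0006|/2 = 29.5003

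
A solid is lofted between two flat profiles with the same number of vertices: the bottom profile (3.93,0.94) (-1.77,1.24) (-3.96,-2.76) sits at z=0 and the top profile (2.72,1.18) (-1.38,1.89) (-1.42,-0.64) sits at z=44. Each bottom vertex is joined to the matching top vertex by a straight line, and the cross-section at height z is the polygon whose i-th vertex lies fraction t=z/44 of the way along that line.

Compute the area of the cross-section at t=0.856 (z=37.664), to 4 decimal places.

Area at t=0.856: 6.0501

Cross-section at t=0.856: each vertex is (1-t)·p0[i] + t·p1[i].
  v1: (1-0.856)·(3.93,0.94) + 0.856·(2.72,1.18) = (2.8942,1.1454)
  v2: (1-0.856)·(-1.77,1.24) + 0.856·(-1.38,1.89) = (-1.4362,1.7964)
  v3: (1-0.856)·(-3.96,-2.76) + 0.856·(-1.42,-0.64) = (-1.7858,-0.9453)
Shoelace sum Σ(x_i·y_{i+1} − x_{i+1}·y_i):
  i=1: 2.8942·1.7964 − -1.4362·1.1454 = +6.8442 (running +6.8442)
  i=2: -1.4362·-0.9453 − -1.7858·1.7964 = +4.5655 (running +11.4098)
  i=3: -1.7858·1.1454 − 2.8942·-0.9453 = +0.6904 (running +12.1001)
Area = |Σ|/2 = |12.1001|/2 = 6.0501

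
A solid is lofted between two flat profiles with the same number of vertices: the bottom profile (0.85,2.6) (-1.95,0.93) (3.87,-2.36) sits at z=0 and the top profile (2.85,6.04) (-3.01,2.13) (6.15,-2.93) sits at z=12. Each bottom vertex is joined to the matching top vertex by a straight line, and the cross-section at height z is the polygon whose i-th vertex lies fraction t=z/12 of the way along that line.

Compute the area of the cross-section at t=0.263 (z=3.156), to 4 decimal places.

Cross-section at t=0.263: each vertex is (1-t)·p0[i] + t·p1[i].
  v1: (1-0.263)·(0.85,2.6) + 0.263·(2.85,6.04) = (1.3760,3.5047)
  v2: (1-0.263)·(-1.95,0.93) + 0.263·(-3.01,2.13) = (-2.2288,1.2456)
  v3: (1-0.263)·(3.87,-2.36) + 0.263·(6.15,-2.93) = (4.4696,-2.5099)
Shoelace sum Σ(x_i·y_{i+1} − x_{i+1}·y_i):
  i=1: 1.3760·1.2456 − -2.2288·3.5047 = +9.5252 (running +9.5252)
  i=2: -2.2288·-2.5099 − 4.4696·1.2456 = +0.0267 (running +9.5518)
  i=3: 4.4696·3.5047 − 1.3760·-2.5099 = +19.1185 (running +28.6703)
Area = |Σ|/2 = |28.6703|/2 = 14.3352

Area at t=0.263: 14.3352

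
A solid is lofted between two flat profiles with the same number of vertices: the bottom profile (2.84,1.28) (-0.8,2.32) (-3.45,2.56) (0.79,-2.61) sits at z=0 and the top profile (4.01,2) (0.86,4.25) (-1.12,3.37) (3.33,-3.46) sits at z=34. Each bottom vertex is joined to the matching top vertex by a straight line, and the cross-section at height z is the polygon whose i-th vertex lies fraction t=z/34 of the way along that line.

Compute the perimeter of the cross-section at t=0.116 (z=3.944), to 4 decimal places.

Perimeter at t=0.116: 17.6884

Cross-section at t=0.116: each vertex is (1-t)·p0[i] + t·p1[i].
  v1: (1-0.116)·(2.84,1.28) + 0.116·(4.01,2) = (2.9757,1.3635)
  v2: (1-0.116)·(-0.8,2.32) + 0.116·(0.86,4.25) = (-0.6074,2.5439)
  v3: (1-0.116)·(-3.45,2.56) + 0.116·(-1.12,3.37) = (-3.1797,2.6540)
  v4: (1-0.116)·(0.79,-2.61) + 0.116·(3.33,-3.46) = (1.0846,-2.7086)
Perimeter = Σ |v_{i+1} − v_i|:
  edge 1→2: √(-3.5832² + 1.1804²) = 3.7726 (running 3.7726)
  edge 2→3: √(-2.5723² + 0.1101²) = 2.5746 (running 6.3472)
  edge 3→4: √(4.2644² + -5.3626²) = 6.8514 (running 13.1986)
  edge 4→1: √(1.8911² + 4.0721²) = 4.4898 (running 17.6884)
Perimeter = 17.6884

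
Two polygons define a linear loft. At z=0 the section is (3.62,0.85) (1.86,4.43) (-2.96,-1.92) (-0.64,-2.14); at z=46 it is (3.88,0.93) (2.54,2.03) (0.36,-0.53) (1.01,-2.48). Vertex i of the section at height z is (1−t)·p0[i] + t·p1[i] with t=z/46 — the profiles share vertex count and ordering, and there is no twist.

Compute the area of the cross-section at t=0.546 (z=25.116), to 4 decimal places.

Cross-section at t=0.546: each vertex is (1-t)·p0[i] + t·p1[i].
  v1: (1-0.546)·(3.62,0.85) + 0.546·(3.88,0.93) = (3.7620,0.8937)
  v2: (1-0.546)·(1.86,4.43) + 0.546·(2.54,2.03) = (2.2313,3.1196)
  v3: (1-0.546)·(-2.96,-1.92) + 0.546·(0.36,-0.53) = (-1.1473,-1.1611)
  v4: (1-0.546)·(-0.64,-2.14) + 0.546·(1.01,-2.48) = (0.2609,-2.3256)
Shoelace sum Σ(x_i·y_{i+1} − x_{i+1}·y_i):
  i=1: 3.7620·3.1196 − 2.2313·0.8937 = +9.7418 (running +9.7418)
  i=2: 2.2313·-1.1611 − -1.1473·3.1196 = +0.9884 (running +10.7302)
  i=3: -1.1473·-2.3256 − 0.2609·-1.1611 = +2.9711 (running +13.7012)
  i=4: 0.2609·0.8937 − 3.7620·-2.3256 = +8.9821 (running +22.6834)
Area = |Σ|/2 = |22.6834|/2 = 11.3417

Area at t=0.546: 11.3417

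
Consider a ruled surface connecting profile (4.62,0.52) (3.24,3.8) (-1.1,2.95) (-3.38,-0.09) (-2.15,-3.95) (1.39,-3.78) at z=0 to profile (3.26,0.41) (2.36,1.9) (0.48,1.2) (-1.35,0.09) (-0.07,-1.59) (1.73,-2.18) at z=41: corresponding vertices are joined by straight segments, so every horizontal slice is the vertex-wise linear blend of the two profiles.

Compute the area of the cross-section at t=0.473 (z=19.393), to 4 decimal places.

Area at t=0.473: 24.9445

Cross-section at t=0.473: each vertex is (1-t)·p0[i] + t·p1[i].
  v1: (1-0.473)·(4.62,0.52) + 0.473·(3.26,0.41) = (3.9767,0.4680)
  v2: (1-0.473)·(3.24,3.8) + 0.473·(2.36,1.9) = (2.8238,2.9013)
  v3: (1-0.473)·(-1.1,2.95) + 0.473·(0.48,1.2) = (-0.3527,2.1223)
  v4: (1-0.473)·(-3.38,-0.09) + 0.473·(-1.35,0.09) = (-2.4198,-0.0049)
  v5: (1-0.473)·(-2.15,-3.95) + 0.473·(-0.07,-1.59) = (-1.1662,-2.8337)
  v6: (1-0.473)·(1.39,-3.78) + 0.473·(1.73,-2.18) = (1.5508,-3.0232)
Shoelace sum Σ(x_i·y_{i+1} − x_{i+1}·y_i):
  i=1: 3.9767·2.9013 − 2.8238·0.4680 = +10.2162 (running +10.2162)
  i=2: 2.8238·2.1223 − -0.3527·2.9013 = +7.0159 (running +17.2321)
  i=3: -0.3527·-0.0049 − -2.4198·2.1223 = +5.1372 (running +22.3693)
  i=4: -2.4198·-2.8337 − -1.1662·-0.0049 = +6.8514 (running +29.2207)
  i=5: -1.1662·-3.0232 − 1.5508·-2.8337 = +7.9201 (running +37.1408)
  i=6: 1.5508·0.4680 − 3.9767·-3.0232 = +12.7482 (running +49.8890)
Area = |Σ|/2 = |49.8890|/2 = 24.9445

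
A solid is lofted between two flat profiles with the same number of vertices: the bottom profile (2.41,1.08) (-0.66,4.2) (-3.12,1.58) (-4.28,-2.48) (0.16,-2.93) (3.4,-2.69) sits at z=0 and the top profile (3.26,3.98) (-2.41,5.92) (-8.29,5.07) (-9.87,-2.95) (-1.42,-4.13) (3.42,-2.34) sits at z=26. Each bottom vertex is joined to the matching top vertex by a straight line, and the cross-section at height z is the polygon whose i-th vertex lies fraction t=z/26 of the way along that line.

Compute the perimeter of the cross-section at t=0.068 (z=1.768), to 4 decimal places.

Perimeter at t=0.068: 24.7692

Cross-section at t=0.068: each vertex is (1-t)·p0[i] + t·p1[i].
  v1: (1-0.068)·(2.41,1.08) + 0.068·(3.26,3.98) = (2.4678,1.2772)
  v2: (1-0.068)·(-0.66,4.2) + 0.068·(-2.41,5.92) = (-0.7790,4.3170)
  v3: (1-0.068)·(-3.12,1.58) + 0.068·(-8.29,5.07) = (-3.4716,1.8173)
  v4: (1-0.068)·(-4.28,-2.48) + 0.068·(-9.87,-2.95) = (-4.6601,-2.5120)
  v5: (1-0.068)·(0.16,-2.93) + 0.068·(-1.42,-4.13) = (0.0526,-3.0116)
  v6: (1-0.068)·(3.4,-2.69) + 0.068·(3.42,-2.34) = (3.4014,-2.6662)
Perimeter = Σ |v_{i+1} − v_i|:
  edge 1→2: √(-3.2468² + 3.0398²) = 4.4477 (running 4.4477)
  edge 2→3: √(-2.6926² + -2.4996²) = 3.6740 (running 8.1217)
  edge 3→4: √(-1.1886² + -4.3293²) = 4.4895 (running 12.6111)
  edge 4→5: √(4.7127² + -0.4996²) = 4.7391 (running 17.3502)
  edge 5→6: √(3.3488² + 0.3454²) = 3.3666 (running 20.7168)
  edge 6→1: √(-0.9336² + 3.9434²) = 4.0524 (running 24.7692)
Perimeter = 24.7692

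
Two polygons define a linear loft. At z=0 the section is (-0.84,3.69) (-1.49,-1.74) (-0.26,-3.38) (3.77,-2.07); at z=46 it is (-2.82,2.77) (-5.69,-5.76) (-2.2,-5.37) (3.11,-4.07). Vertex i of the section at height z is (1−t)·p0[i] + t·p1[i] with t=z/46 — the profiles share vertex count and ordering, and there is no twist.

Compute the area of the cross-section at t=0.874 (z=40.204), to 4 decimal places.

Area at t=0.874: 33.8789

Cross-section at t=0.874: each vertex is (1-t)·p0[i] + t·p1[i].
  v1: (1-0.874)·(-0.84,3.69) + 0.874·(-2.82,2.77) = (-2.5705,2.8859)
  v2: (1-0.874)·(-1.49,-1.74) + 0.874·(-5.69,-5.76) = (-5.1608,-5.2535)
  v3: (1-0.874)·(-0.26,-3.38) + 0.874·(-2.2,-5.37) = (-1.9556,-5.1193)
  v4: (1-0.874)·(3.77,-2.07) + 0.874·(3.11,-4.07) = (3.1932,-3.8180)
Shoelace sum Σ(x_i·y_{i+1} − x_{i+1}·y_i):
  i=1: -2.5705·-5.2535 − -5.1608·2.8859 = +28.3978 (running +28.3978)
  i=2: -5.1608·-5.1193 − -1.9556·-5.2535 = +16.1460 (running +44.5438)
  i=3: -1.9556·-3.8180 − 3.1932·-5.1193 = +23.8129 (running +68.3568)
  i=4: 3.1932·2.8859 − -2.5705·-3.8180 = -0.5990 (running +67.7577)
Area = |Σ|/2 = |67.7577|/2 = 33.8789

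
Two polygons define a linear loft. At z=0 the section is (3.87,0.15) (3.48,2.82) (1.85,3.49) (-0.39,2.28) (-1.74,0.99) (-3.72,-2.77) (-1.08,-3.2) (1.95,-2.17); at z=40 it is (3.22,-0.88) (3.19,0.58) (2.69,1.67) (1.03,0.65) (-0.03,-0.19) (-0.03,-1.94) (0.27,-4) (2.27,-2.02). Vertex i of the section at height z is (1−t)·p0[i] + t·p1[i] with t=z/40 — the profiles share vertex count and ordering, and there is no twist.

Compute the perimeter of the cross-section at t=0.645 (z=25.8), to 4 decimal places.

Perimeter at t=0.645: 16.2240

Cross-section at t=0.645: each vertex is (1-t)·p0[i] + t·p1[i].
  v1: (1-0.645)·(3.87,0.15) + 0.645·(3.22,-0.88) = (3.4508,-0.5143)
  v2: (1-0.645)·(3.48,2.82) + 0.645·(3.19,0.58) = (3.2929,1.3752)
  v3: (1-0.645)·(1.85,3.49) + 0.645·(2.69,1.67) = (2.3918,2.3161)
  v4: (1-0.645)·(-0.39,2.28) + 0.645·(1.03,0.65) = (0.5259,1.2287)
  v5: (1-0.645)·(-1.74,0.99) + 0.645·(-0.03,-0.19) = (-0.6370,0.2289)
  v6: (1-0.645)·(-3.72,-2.77) + 0.645·(-0.03,-1.94) = (-1.3399,-2.2347)
  v7: (1-0.645)·(-1.08,-3.2) + 0.645·(0.27,-4) = (-0.2092,-3.7160)
  v8: (1-0.645)·(1.95,-2.17) + 0.645·(2.27,-2.02) = (2.1564,-2.0732)
Perimeter = Σ |v_{i+1} − v_i|:
  edge 1→2: √(-0.1578² + 1.8895²) = 1.8961 (running 1.8961)
  edge 2→3: √(-0.9011² + 0.9409²) = 1.3028 (running 3.1990)
  edge 3→4: √(-1.8659² + -1.0875²) = 2.1597 (running 5.3586)
  edge 4→5: √(-1.1629² + -0.9998²) = 1.5336 (running 6.8922)
  edge 5→6: √(-0.7029² + -2.4636²) = 2.5619 (running 9.4541)
  edge 6→7: √(1.1307² + -1.4813²) = 1.8636 (running 11.3177)
  edge 7→8: √(2.3657² + 1.6428²) = 2.8801 (running 14.1977)
  edge 8→1: √(1.2944² + 1.5589²) = 2.0262 (running 16.2240)
Perimeter = 16.2240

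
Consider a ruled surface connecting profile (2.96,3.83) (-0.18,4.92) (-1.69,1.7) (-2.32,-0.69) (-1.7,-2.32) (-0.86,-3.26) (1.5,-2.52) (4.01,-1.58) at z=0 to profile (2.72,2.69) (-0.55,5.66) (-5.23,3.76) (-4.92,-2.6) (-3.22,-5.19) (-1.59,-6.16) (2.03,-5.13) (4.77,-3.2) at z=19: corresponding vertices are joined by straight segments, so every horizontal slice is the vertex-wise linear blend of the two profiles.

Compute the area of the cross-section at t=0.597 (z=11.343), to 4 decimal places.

Area at t=0.597: 60.8420

Cross-section at t=0.597: each vertex is (1-t)·p0[i] + t·p1[i].
  v1: (1-0.597)·(2.96,3.83) + 0.597·(2.72,2.69) = (2.8167,3.1494)
  v2: (1-0.597)·(-0.18,4.92) + 0.597·(-0.55,5.66) = (-0.4009,5.3618)
  v3: (1-0.597)·(-1.69,1.7) + 0.597·(-5.23,3.76) = (-3.8034,2.9298)
  v4: (1-0.597)·(-2.32,-0.69) + 0.597·(-4.92,-2.6) = (-3.8722,-1.8303)
  v5: (1-0.597)·(-1.7,-2.32) + 0.597·(-3.22,-5.19) = (-2.6074,-4.0334)
  v6: (1-0.597)·(-0.86,-3.26) + 0.597·(-1.59,-6.16) = (-1.2958,-4.9913)
  v7: (1-0.597)·(1.5,-2.52) + 0.597·(2.03,-5.13) = (1.8164,-4.0782)
  v8: (1-0.597)·(4.01,-1.58) + 0.597·(4.77,-3.2) = (4.4637,-2.5471)
Shoelace sum Σ(x_i·y_{i+1} − x_{i+1}·y_i):
  i=1: 2.8167·5.3618 − -0.4009·3.1494 = +16.3652 (running +16.3652)
  i=2: -0.4009·2.9298 − -3.8034·5.3618 = +19.2184 (running +35.5836)
  i=3: -3.8034·-1.8303 − -3.8722·2.9298 = +18.3061 (running +53.8896)
  i=4: -3.8722·-4.0334 − -2.6074·-1.8303 = +10.8458 (running +64.7354)
  i=5: -2.6074·-4.9913 − -1.2958·-4.0334 = +7.7880 (running +72.5234)
  i=6: -1.2958·-4.0782 − 1.8164·-4.9913 = +14.3508 (running +86.8742)
  i=7: 1.8164·-2.5471 − 4.4637·-4.0782 = +13.5772 (running +100.4513)
  i=8: 4.4637·3.1494 − 2.8167·-2.5471 = +21.2327 (running +121.6840)
Area = |Σ|/2 = |121.6840|/2 = 60.8420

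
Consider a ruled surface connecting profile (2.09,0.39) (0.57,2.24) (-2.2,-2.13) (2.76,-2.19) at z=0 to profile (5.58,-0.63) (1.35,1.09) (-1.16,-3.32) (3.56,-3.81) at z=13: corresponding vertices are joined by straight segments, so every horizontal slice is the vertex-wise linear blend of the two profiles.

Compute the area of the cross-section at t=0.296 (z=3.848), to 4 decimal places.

Area at t=0.296: 14.2796

Cross-section at t=0.296: each vertex is (1-t)·p0[i] + t·p1[i].
  v1: (1-0.296)·(2.09,0.39) + 0.296·(5.58,-0.63) = (3.1230,0.0881)
  v2: (1-0.296)·(0.57,2.24) + 0.296·(1.35,1.09) = (0.8009,1.8996)
  v3: (1-0.296)·(-2.2,-2.13) + 0.296·(-1.16,-3.32) = (-1.8922,-2.4822)
  v4: (1-0.296)·(2.76,-2.19) + 0.296·(3.56,-3.81) = (2.9968,-2.6695)
Shoelace sum Σ(x_i·y_{i+1} − x_{i+1}·y_i):
  i=1: 3.1230·1.8996 − 0.8009·0.0881 = +5.8620 (running +5.8620)
  i=2: 0.8009·-2.4822 − -1.8922·1.8996 = +1.6064 (running +7.4684)
  i=3: -1.8922·-2.6695 − 2.9968·-2.4822 = +12.4899 (running +19.9583)
  i=4: 2.9968·0.0881 − 3.1230·-2.6695 = +8.6010 (running +28.5593)
Area = |Σ|/2 = |28.5593|/2 = 14.2796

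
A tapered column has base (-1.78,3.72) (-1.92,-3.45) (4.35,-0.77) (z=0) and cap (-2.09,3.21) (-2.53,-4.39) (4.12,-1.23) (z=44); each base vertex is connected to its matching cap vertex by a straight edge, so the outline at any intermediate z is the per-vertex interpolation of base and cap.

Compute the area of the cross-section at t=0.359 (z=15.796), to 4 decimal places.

Cross-section at t=0.359: each vertex is (1-t)·p0[i] + t·p1[i].
  v1: (1-0.359)·(-1.78,3.72) + 0.359·(-2.09,3.21) = (-1.8913,3.5369)
  v2: (1-0.359)·(-1.92,-3.45) + 0.359·(-2.53,-4.39) = (-2.1390,-3.7875)
  v3: (1-0.359)·(4.35,-0.77) + 0.359·(4.12,-1.23) = (4.2674,-0.9351)
Shoelace sum Σ(x_i·y_{i+1} − x_{i+1}·y_i):
  i=1: -1.8913·-3.7875 − -2.1390·3.5369 = +14.7286 (running +14.7286)
  i=2: -2.1390·-0.9351 − 4.2674·-3.7875 = +18.1630 (running +32.8916)
  i=3: 4.2674·3.5369 − -1.8913·-0.9351 = +13.3249 (running +46.2165)
Area = |Σ|/2 = |46.2165|/2 = 23.1082

Area at t=0.359: 23.1082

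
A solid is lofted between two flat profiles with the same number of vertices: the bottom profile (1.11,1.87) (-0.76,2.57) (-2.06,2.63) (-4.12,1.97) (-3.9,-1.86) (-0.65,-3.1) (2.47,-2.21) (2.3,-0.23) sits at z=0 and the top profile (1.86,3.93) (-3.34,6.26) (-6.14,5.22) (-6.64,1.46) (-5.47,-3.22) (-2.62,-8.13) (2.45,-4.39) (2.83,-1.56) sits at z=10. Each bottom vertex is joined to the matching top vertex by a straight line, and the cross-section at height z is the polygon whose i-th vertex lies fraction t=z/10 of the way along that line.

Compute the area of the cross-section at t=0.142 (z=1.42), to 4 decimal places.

Cross-section at t=0.142: each vertex is (1-t)·p0[i] + t·p1[i].
  v1: (1-0.142)·(1.11,1.87) + 0.142·(1.86,3.93) = (1.2165,2.1625)
  v2: (1-0.142)·(-0.76,2.57) + 0.142·(-3.34,6.26) = (-1.1264,3.0940)
  v3: (1-0.142)·(-2.06,2.63) + 0.142·(-6.14,5.22) = (-2.6394,2.9978)
  v4: (1-0.142)·(-4.12,1.97) + 0.142·(-6.64,1.46) = (-4.4778,1.8976)
  v5: (1-0.142)·(-3.9,-1.86) + 0.142·(-5.47,-3.22) = (-4.1229,-2.0531)
  v6: (1-0.142)·(-0.65,-3.1) + 0.142·(-2.62,-8.13) = (-0.9297,-3.8143)
  v7: (1-0.142)·(2.47,-2.21) + 0.142·(2.45,-4.39) = (2.4672,-2.5196)
  v8: (1-0.142)·(2.3,-0.23) + 0.142·(2.83,-1.56) = (2.3753,-0.4189)
Shoelace sum Σ(x_i·y_{i+1} − x_{i+1}·y_i):
  i=1: 1.2165·3.0940 − -1.1264·2.1625 = +6.1996 (running +6.1996)
  i=2: -1.1264·2.9978 − -2.6394·3.0940 = +4.7895 (running +10.9892)
  i=3: -2.6394·1.8976 − -4.4778·2.9978 = +8.4152 (running +19.4043)
  i=4: -4.4778·-2.0531 − -4.1229·1.8976 = +17.0172 (running +36.4215)
  i=5: -4.1229·-3.8143 − -0.9297·-2.0531 = +13.8171 (running +50.2386)
  i=6: -0.9297·-2.5196 − 2.4672·-3.8143 = +11.7529 (running +61.9915)
  i=7: 2.4672·-0.4189 − 2.3753·-2.5196 = +4.9512 (running +66.9427)
  i=8: 2.3753·2.1625 − 1.2165·-0.4189 = +5.6461 (running +72.5888)
Area = |Σ|/2 = |72.5888|/2 = 36.2944

Area at t=0.142: 36.2944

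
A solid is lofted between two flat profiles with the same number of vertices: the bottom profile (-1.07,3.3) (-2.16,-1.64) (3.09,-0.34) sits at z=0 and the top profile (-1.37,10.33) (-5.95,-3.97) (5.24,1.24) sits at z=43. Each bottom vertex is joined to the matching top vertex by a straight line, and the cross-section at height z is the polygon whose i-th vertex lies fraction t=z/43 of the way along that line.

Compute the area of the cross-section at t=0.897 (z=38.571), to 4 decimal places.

Area at t=0.897: 60.3903

Cross-section at t=0.897: each vertex is (1-t)·p0[i] + t·p1[i].
  v1: (1-0.897)·(-1.07,3.3) + 0.897·(-1.37,10.33) = (-1.3391,9.6059)
  v2: (1-0.897)·(-2.16,-1.64) + 0.897·(-5.95,-3.97) = (-5.5596,-3.7300)
  v3: (1-0.897)·(3.09,-0.34) + 0.897·(5.24,1.24) = (5.0186,1.0773)
Shoelace sum Σ(x_i·y_{i+1} − x_{i+1}·y_i):
  i=1: -1.3391·-3.7300 − -5.5596·9.6059 = +58.4002 (running +58.4002)
  i=2: -5.5596·1.0773 − 5.0186·-3.7300 = +12.7301 (running +71.1302)
  i=3: 5.0186·9.6059 − -1.3391·1.0773 = +49.6503 (running +120.7805)
Area = |Σ|/2 = |120.7805|/2 = 60.3903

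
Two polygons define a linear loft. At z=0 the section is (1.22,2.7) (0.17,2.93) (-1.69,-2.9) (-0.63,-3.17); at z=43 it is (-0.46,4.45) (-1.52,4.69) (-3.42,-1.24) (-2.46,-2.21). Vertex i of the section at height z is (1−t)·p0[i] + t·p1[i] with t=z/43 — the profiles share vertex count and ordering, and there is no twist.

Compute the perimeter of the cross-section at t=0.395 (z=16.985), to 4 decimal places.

Perimeter at t=0.395: 14.8693

Cross-section at t=0.395: each vertex is (1-t)·p0[i] + t·p1[i].
  v1: (1-0.395)·(1.22,2.7) + 0.395·(-0.46,4.45) = (0.5564,3.3913)
  v2: (1-0.395)·(0.17,2.93) + 0.395·(-1.52,4.69) = (-0.4976,3.6252)
  v3: (1-0.395)·(-1.69,-2.9) + 0.395·(-3.42,-1.24) = (-2.3733,-2.2443)
  v4: (1-0.395)·(-0.63,-3.17) + 0.395·(-2.46,-2.21) = (-1.3529,-2.7908)
Perimeter = Σ |v_{i+1} − v_i|:
  edge 1→2: √(-1.0539² + 0.2340²) = 1.0796 (running 1.0796)
  edge 2→3: √(-1.8758² + -5.8695²) = 6.1620 (running 7.2416)
  edge 3→4: √(1.0205² + -0.5465²) = 1.1576 (running 8.3992)
  edge 4→1: √(1.9093² + 6.1821²) = 6.4702 (running 14.8693)
Perimeter = 14.8693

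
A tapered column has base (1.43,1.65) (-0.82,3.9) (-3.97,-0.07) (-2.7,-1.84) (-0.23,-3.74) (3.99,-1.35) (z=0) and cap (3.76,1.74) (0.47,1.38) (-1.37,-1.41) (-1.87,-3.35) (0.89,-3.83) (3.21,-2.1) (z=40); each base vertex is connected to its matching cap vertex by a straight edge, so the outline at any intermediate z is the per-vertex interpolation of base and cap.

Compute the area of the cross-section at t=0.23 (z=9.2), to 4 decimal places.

Area at t=0.23: 29.1835

Cross-section at t=0.23: each vertex is (1-t)·p0[i] + t·p1[i].
  v1: (1-0.23)·(1.43,1.65) + 0.23·(3.76,1.74) = (1.9659,1.6707)
  v2: (1-0.23)·(-0.82,3.9) + 0.23·(0.47,1.38) = (-0.5233,3.3204)
  v3: (1-0.23)·(-3.97,-0.07) + 0.23·(-1.37,-1.41) = (-3.3720,-0.3782)
  v4: (1-0.23)·(-2.7,-1.84) + 0.23·(-1.87,-3.35) = (-2.5091,-2.1873)
  v5: (1-0.23)·(-0.23,-3.74) + 0.23·(0.89,-3.83) = (0.0276,-3.7607)
  v6: (1-0.23)·(3.99,-1.35) + 0.23·(3.21,-2.1) = (3.8106,-1.5225)
Shoelace sum Σ(x_i·y_{i+1} − x_{i+1}·y_i):
  i=1: 1.9659·3.3204 − -0.5233·1.6707 = +7.4019 (running +7.4019)
  i=2: -0.5233·-0.3782 − -3.3720·3.3204 = +11.3943 (running +18.7962)
  i=3: -3.3720·-2.1873 − -2.5091·-0.3782 = +6.4266 (running +25.2228)
  i=4: -2.5091·-3.7607 − 0.0276·-2.1873 = +9.4963 (running +34.7191)
  i=5: 0.0276·-1.5225 − 3.8106·-3.7607 = +14.2885 (running +49.0076)
  i=6: 3.8106·1.6707 − 1.9659·-1.5225 = +9.3595 (running +58.3671)
Area = |Σ|/2 = |58.3671|/2 = 29.1835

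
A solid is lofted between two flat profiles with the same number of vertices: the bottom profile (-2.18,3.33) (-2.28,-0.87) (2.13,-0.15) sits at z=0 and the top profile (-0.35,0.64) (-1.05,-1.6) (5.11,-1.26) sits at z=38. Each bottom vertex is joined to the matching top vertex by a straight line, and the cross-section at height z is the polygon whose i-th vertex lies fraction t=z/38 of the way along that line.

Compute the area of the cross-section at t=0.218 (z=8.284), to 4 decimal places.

Area at t=0.218: 8.9650

Cross-section at t=0.218: each vertex is (1-t)·p0[i] + t·p1[i].
  v1: (1-0.218)·(-2.18,3.33) + 0.218·(-0.35,0.64) = (-1.7811,2.7436)
  v2: (1-0.218)·(-2.28,-0.87) + 0.218·(-1.05,-1.6) = (-2.0119,-1.0291)
  v3: (1-0.218)·(2.13,-0.15) + 0.218·(5.11,-1.26) = (2.7796,-0.3920)
Shoelace sum Σ(x_i·y_{i+1} − x_{i+1}·y_i):
  i=1: -1.7811·-1.0291 − -2.0119·2.7436 = +7.3527 (running +7.3527)
  i=2: -2.0119·-0.3920 − 2.7796·-1.0291 = +3.6492 (running +11.0019)
  i=3: 2.7796·2.7436 − -1.7811·-0.3920 = +6.9280 (running +17.9299)
Area = |Σ|/2 = |17.9299|/2 = 8.9650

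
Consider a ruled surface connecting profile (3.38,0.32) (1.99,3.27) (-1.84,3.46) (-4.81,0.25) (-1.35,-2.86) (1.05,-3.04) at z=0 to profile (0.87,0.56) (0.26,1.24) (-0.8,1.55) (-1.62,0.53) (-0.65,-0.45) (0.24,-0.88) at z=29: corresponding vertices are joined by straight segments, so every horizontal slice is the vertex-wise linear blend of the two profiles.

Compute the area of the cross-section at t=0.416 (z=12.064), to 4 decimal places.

Area at t=0.416: 18.2252

Cross-section at t=0.416: each vertex is (1-t)·p0[i] + t·p1[i].
  v1: (1-0.416)·(3.38,0.32) + 0.416·(0.87,0.56) = (2.3358,0.4198)
  v2: (1-0.416)·(1.99,3.27) + 0.416·(0.26,1.24) = (1.2703,2.4255)
  v3: (1-0.416)·(-1.84,3.46) + 0.416·(-0.8,1.55) = (-1.4074,2.6654)
  v4: (1-0.416)·(-4.81,0.25) + 0.416·(-1.62,0.53) = (-3.4830,0.3665)
  v5: (1-0.416)·(-1.35,-2.86) + 0.416·(-0.65,-0.45) = (-1.0588,-1.8574)
  v6: (1-0.416)·(1.05,-3.04) + 0.416·(0.24,-0.88) = (0.7130,-2.1414)
Shoelace sum Σ(x_i·y_{i+1} − x_{i+1}·y_i):
  i=1: 2.3358·2.4255 − 1.2703·0.4198 = +5.1323 (running +5.1323)
  i=2: 1.2703·2.6654 − -1.4074·2.4255 = +6.7995 (running +11.9318)
  i=3: -1.4074·0.3665 − -3.4830·2.6654 = +8.7679 (running +20.6997)
  i=4: -3.4830·-1.8574 − -1.0588·0.3665 = +6.8574 (running +27.5571)
  i=5: -1.0588·-2.1414 − 0.7130·-1.8574 = +3.5918 (running +31.1489)
  i=6: 0.7130·0.4198 − 2.3358·-2.1414 = +5.3014 (running +36.4503)
Area = |Σ|/2 = |36.4503|/2 = 18.2252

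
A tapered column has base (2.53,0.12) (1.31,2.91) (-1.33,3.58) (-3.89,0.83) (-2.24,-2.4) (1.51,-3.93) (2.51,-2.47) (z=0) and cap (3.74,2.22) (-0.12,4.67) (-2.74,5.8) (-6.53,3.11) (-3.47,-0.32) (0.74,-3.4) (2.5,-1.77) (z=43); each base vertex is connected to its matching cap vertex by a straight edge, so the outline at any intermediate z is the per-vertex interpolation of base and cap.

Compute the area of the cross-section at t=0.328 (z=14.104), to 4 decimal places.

Cross-section at t=0.328: each vertex is (1-t)·p0[i] + t·p1[i].
  v1: (1-0.328)·(2.53,0.12) + 0.328·(3.74,2.22) = (2.9269,0.8088)
  v2: (1-0.328)·(1.31,2.91) + 0.328·(-0.12,4.67) = (0.8410,3.4873)
  v3: (1-0.328)·(-1.33,3.58) + 0.328·(-2.74,5.8) = (-1.7925,4.3082)
  v4: (1-0.328)·(-3.89,0.83) + 0.328·(-6.53,3.11) = (-4.7559,1.5778)
  v5: (1-0.328)·(-2.24,-2.4) + 0.328·(-3.47,-0.32) = (-2.6434,-1.7178)
  v6: (1-0.328)·(1.51,-3.93) + 0.328·(0.74,-3.4) = (1.2574,-3.7562)
  v7: (1-0.328)·(2.51,-2.47) + 0.328·(2.5,-1.77) = (2.5067,-2.2404)
Shoelace sum Σ(x_i·y_{i+1} − x_{i+1}·y_i):
  i=1: 2.9269·3.4873 − 0.8410·0.8088 = +9.5267 (running +9.5267)
  i=2: 0.8410·4.3082 − -1.7925·3.4873 = +9.8739 (running +19.4006)
  i=3: -1.7925·1.5778 − -4.7559·4.3082 = +17.6610 (running +37.0616)
  i=4: -4.7559·-1.7178 − -2.6434·1.5778 = +12.3405 (running +49.4020)
  i=5: -2.6434·-3.7562 − 1.2574·-1.7178 = +12.0892 (running +61.4912)
  i=6: 1.2574·-2.2404 − 2.5067·-3.7562 = +6.5985 (running +68.0897)
  i=7: 2.5067·0.8088 − 2.9269·-2.2404 = +8.5848 (running +76.6745)
Area = |Σ|/2 = |76.6745|/2 = 38.3372

Area at t=0.328: 38.3372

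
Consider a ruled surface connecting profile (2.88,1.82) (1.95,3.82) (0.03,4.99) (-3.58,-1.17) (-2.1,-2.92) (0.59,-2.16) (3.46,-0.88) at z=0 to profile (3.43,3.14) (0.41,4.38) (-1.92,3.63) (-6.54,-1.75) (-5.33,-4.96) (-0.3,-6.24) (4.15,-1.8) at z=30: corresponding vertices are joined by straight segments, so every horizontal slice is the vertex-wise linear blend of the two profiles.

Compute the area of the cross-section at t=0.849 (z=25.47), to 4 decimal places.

Cross-section at t=0.849: each vertex is (1-t)·p0[i] + t·p1[i].
  v1: (1-0.849)·(2.88,1.82) + 0.849·(3.43,3.14) = (3.3470,2.9407)
  v2: (1-0.849)·(1.95,3.82) + 0.849·(0.41,4.38) = (0.6425,4.2954)
  v3: (1-0.849)·(0.03,4.99) + 0.849·(-1.92,3.63) = (-1.6256,3.8354)
  v4: (1-0.849)·(-3.58,-1.17) + 0.849·(-6.54,-1.75) = (-6.0930,-1.6624)
  v5: (1-0.849)·(-2.1,-2.92) + 0.849·(-5.33,-4.96) = (-4.8423,-4.6520)
  v6: (1-0.849)·(0.59,-2.16) + 0.849·(-0.3,-6.24) = (-0.1656,-5.6239)
  v7: (1-0.849)·(3.46,-0.88) + 0.849·(4.15,-1.8) = (4.0458,-1.6611)
Shoelace sum Σ(x_i·y_{i+1} − x_{i+1}·y_i):
  i=1: 3.3470·4.2954 − 0.6425·2.9407 = +12.4871 (running +12.4871)
  i=2: 0.6425·3.8354 − -1.6256·4.2954 = +9.4468 (running +21.9339)
  i=3: -1.6256·-1.6624 − -6.0930·3.8354 = +26.0713 (running +48.0053)
  i=4: -6.0930·-4.6520 − -4.8423·-1.6624 = +20.2947 (running +68.3000)
  i=5: -4.8423·-5.6239 − -0.1656·-4.6520 = +26.4621 (running +94.7621)
  i=6: -0.1656·-1.6611 − 4.0458·-5.6239 = +23.0284 (running +117.7905)
  i=7: 4.0458·2.9407 − 3.3470·-1.6611 = +17.4570 (running +135.2475)
Area = |Σ|/2 = |135.2475|/2 = 67.6237

Area at t=0.849: 67.6237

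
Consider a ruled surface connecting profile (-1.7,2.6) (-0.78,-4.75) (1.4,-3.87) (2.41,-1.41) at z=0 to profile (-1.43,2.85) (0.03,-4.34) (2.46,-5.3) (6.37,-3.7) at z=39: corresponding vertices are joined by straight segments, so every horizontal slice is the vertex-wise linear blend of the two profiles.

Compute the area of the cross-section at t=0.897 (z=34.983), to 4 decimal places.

Cross-section at t=0.897: each vertex is (1-t)·p0[i] + t·p1[i].
  v1: (1-0.897)·(-1.7,2.6) + 0.897·(-1.43,2.85) = (-1.4578,2.8243)
  v2: (1-0.897)·(-0.78,-4.75) + 0.897·(0.03,-4.34) = (-0.0534,-4.3822)
  v3: (1-0.897)·(1.4,-3.87) + 0.897·(2.46,-5.3) = (2.3508,-5.1527)
  v4: (1-0.897)·(2.41,-1.41) + 0.897·(6.37,-3.7) = (5.9621,-3.4641)
Shoelace sum Σ(x_i·y_{i+1} − x_{i+1}·y_i):
  i=1: -1.4578·-4.3822 − -0.0534·2.8243 = +6.5394 (running +6.5394)
  i=2: -0.0534·-5.1527 − 2.3508·-4.3822 = +10.5771 (running +17.1165)
  i=3: 2.3508·-3.4641 − 5.9621·-5.1527 = +22.5775 (running +39.6940)
  i=4: 5.9621·2.8243 − -1.4578·-3.4641 = +11.7885 (running +51.4825)
Area = |Σ|/2 = |51.4825|/2 = 25.7413

Area at t=0.897: 25.7413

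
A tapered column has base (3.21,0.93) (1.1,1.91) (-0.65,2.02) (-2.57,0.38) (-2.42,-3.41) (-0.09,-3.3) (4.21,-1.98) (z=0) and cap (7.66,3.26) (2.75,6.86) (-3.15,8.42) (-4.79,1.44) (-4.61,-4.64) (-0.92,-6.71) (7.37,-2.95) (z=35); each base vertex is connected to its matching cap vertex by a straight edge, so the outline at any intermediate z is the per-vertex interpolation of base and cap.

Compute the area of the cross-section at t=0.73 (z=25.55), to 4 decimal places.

Area at t=0.73: 100.4762

Cross-section at t=0.73: each vertex is (1-t)·p0[i] + t·p1[i].
  v1: (1-0.73)·(3.21,0.93) + 0.73·(7.66,3.26) = (6.4585,2.6309)
  v2: (1-0.73)·(1.1,1.91) + 0.73·(2.75,6.86) = (2.3045,5.5235)
  v3: (1-0.73)·(-0.65,2.02) + 0.73·(-3.15,8.42) = (-2.4750,6.6920)
  v4: (1-0.73)·(-2.57,0.38) + 0.73·(-4.79,1.44) = (-4.1906,1.1538)
  v5: (1-0.73)·(-2.42,-3.41) + 0.73·(-4.61,-4.64) = (-4.0187,-4.3079)
  v6: (1-0.73)·(-0.09,-3.3) + 0.73·(-0.92,-6.71) = (-0.6959,-5.7893)
  v7: (1-0.73)·(4.21,-1.98) + 0.73·(7.37,-2.95) = (6.5168,-2.6881)
Shoelace sum Σ(x_i·y_{i+1} − x_{i+1}·y_i):
  i=1: 6.4585·5.5235 − 2.3045·2.6309 = +29.6106 (running +29.6106)
  i=2: 2.3045·6.6920 − -2.4750·5.5235 = +29.0924 (running +58.7030)
  i=3: -2.4750·1.1538 − -4.1906·6.6920 = +25.1878 (running +83.8908)
  i=4: -4.1906·-4.3079 − -4.0187·1.1538 = +22.6895 (running +106.5803)
  i=5: -4.0187·-5.7893 − -0.6959·-4.3079 = +20.2676 (running +126.8479)
  i=6: -0.6959·-2.6881 − 6.5168·-5.7893 = +39.5984 (running +166.4462)
  i=7: 6.5168·2.6309 − 6.4585·-2.6881 = +34.5061 (running +200.9524)
Area = |Σ|/2 = |200.9524|/2 = 100.4762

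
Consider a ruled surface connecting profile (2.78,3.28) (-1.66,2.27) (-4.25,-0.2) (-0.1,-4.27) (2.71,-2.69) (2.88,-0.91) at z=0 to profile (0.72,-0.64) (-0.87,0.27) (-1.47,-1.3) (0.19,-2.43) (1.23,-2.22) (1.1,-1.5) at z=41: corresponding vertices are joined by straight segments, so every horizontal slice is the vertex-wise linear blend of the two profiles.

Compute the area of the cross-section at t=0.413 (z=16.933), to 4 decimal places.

Cross-section at t=0.413: each vertex is (1-t)·p0[i] + t·p1[i].
  v1: (1-0.413)·(2.78,3.28) + 0.413·(0.72,-0.64) = (1.9292,1.6610)
  v2: (1-0.413)·(-1.66,2.27) + 0.413·(-0.87,0.27) = (-1.3337,1.4440)
  v3: (1-0.413)·(-4.25,-0.2) + 0.413·(-1.47,-1.3) = (-3.1019,-0.6543)
  v4: (1-0.413)·(-0.1,-4.27) + 0.413·(0.19,-2.43) = (0.0198,-3.5101)
  v5: (1-0.413)·(2.71,-2.69) + 0.413·(1.23,-2.22) = (2.0988,-2.4959)
  v6: (1-0.413)·(2.88,-0.91) + 0.413·(1.1,-1.5) = (2.1449,-1.1537)
Shoelace sum Σ(x_i·y_{i+1} − x_{i+1}·y_i):
  i=1: 1.9292·1.4440 − -1.3337·1.6610 = +5.0012 (running +5.0012)
  i=2: -1.3337·-0.6543 − -3.1019·1.4440 = +5.3517 (running +10.3529)
  i=3: -3.1019·-3.5101 − 0.0198·-0.6543 = +10.9007 (running +21.2536)
  i=4: 0.0198·-2.4959 − 2.0988·-3.5101 = +7.3175 (running +28.5711)
  i=5: 2.0988·-1.1537 − 2.1449·-2.4959 = +2.9321 (running +31.5032)
  i=6: 2.1449·1.6610 − 1.9292·-1.1537 = +5.7884 (running +37.2915)
Area = |Σ|/2 = |37.2915|/2 = 18.6458

Area at t=0.413: 18.6458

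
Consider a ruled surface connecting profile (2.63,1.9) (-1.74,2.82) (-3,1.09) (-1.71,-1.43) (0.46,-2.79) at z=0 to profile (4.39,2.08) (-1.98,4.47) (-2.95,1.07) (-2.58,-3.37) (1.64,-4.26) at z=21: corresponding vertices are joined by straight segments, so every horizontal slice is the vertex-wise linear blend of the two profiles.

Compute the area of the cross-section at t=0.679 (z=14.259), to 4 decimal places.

Area at t=0.679: 34.2024

Cross-section at t=0.679: each vertex is (1-t)·p0[i] + t·p1[i].
  v1: (1-0.679)·(2.63,1.9) + 0.679·(4.39,2.08) = (3.8250,2.0222)
  v2: (1-0.679)·(-1.74,2.82) + 0.679·(-1.98,4.47) = (-1.9030,3.9404)
  v3: (1-0.679)·(-3,1.09) + 0.679·(-2.95,1.07) = (-2.9661,1.0764)
  v4: (1-0.679)·(-1.71,-1.43) + 0.679·(-2.58,-3.37) = (-2.3007,-2.7473)
  v5: (1-0.679)·(0.46,-2.79) + 0.679·(1.64,-4.26) = (1.2612,-3.7881)
Shoelace sum Σ(x_i·y_{i+1} − x_{i+1}·y_i):
  i=1: 3.8250·3.9404 − -1.9030·2.0222 = +18.9202 (running +18.9202)
  i=2: -1.9030·1.0764 − -2.9661·3.9404 = +9.6389 (running +28.5591)
  i=3: -2.9661·-2.7473 − -2.3007·1.0764 = +10.6251 (running +39.1842)
  i=4: -2.3007·-3.7881 − 1.2612·-2.7473 = +12.1804 (running +51.3645)
  i=5: 1.2612·2.0222 − 3.8250·-3.7881 = +17.0402 (running +68.4047)
Area = |Σ|/2 = |68.4047|/2 = 34.2024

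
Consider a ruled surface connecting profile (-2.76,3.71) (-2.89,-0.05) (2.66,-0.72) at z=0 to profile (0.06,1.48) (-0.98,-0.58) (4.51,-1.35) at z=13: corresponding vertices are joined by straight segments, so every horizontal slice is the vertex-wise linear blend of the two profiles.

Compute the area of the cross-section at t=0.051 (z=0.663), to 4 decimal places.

Area at t=0.051: 10.2473

Cross-section at t=0.051: each vertex is (1-t)·p0[i] + t·p1[i].
  v1: (1-0.051)·(-2.76,3.71) + 0.051·(0.06,1.48) = (-2.6162,3.5963)
  v2: (1-0.051)·(-2.89,-0.05) + 0.051·(-0.98,-0.58) = (-2.7926,-0.0770)
  v3: (1-0.051)·(2.66,-0.72) + 0.051·(4.51,-1.35) = (2.7544,-0.7521)
Shoelace sum Σ(x_i·y_{i+1} − x_{i+1}·y_i):
  i=1: -2.6162·-0.0770 − -2.7926·3.5963 = +10.2444 (running +10.2444)
  i=2: -2.7926·-0.7521 − 2.7544·-0.0770 = +2.3126 (running +12.5570)
  i=3: 2.7544·3.5963 − -2.6162·-0.7521 = +7.9377 (running +20.4947)
Area = |Σ|/2 = |20.4947|/2 = 10.2473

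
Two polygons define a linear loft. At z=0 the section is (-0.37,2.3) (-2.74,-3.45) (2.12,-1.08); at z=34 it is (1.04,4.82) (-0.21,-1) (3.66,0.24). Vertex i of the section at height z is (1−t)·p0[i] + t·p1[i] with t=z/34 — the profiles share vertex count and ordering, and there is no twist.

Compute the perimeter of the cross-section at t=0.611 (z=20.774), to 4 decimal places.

Perimeter at t=0.611: 15.4574

Cross-section at t=0.611: each vertex is (1-t)·p0[i] + t·p1[i].
  v1: (1-0.611)·(-0.37,2.3) + 0.611·(1.04,4.82) = (0.4915,3.8397)
  v2: (1-0.611)·(-2.74,-3.45) + 0.611·(-0.21,-1) = (-1.1942,-1.9531)
  v3: (1-0.611)·(2.12,-1.08) + 0.611·(3.66,0.24) = (3.0609,-0.2735)
Perimeter = Σ |v_{i+1} − v_i|:
  edge 1→2: √(-1.6857² + -5.7928²) = 6.0331 (running 6.0331)
  edge 2→3: √(4.2551² + 1.6796²) = 4.5746 (running 10.6076)
  edge 3→1: √(-2.5694² + 4.1132²) = 4.8498 (running 15.4574)
Perimeter = 15.4574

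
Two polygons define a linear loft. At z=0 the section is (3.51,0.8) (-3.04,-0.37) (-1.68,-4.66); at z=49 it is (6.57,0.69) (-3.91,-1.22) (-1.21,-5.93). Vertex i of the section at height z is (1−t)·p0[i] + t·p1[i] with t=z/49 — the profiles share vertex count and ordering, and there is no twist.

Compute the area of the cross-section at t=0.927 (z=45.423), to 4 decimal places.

Cross-section at t=0.927: each vertex is (1-t)·p0[i] + t·p1[i].
  v1: (1-0.927)·(3.51,0.8) + 0.927·(6.57,0.69) = (6.3466,0.6980)
  v2: (1-0.927)·(-3.04,-0.37) + 0.927·(-3.91,-1.22) = (-3.8465,-1.1580)
  v3: (1-0.927)·(-1.68,-4.66) + 0.927·(-1.21,-5.93) = (-1.2443,-5.8373)
Shoelace sum Σ(x_i·y_{i+1} − x_{i+1}·y_i):
  i=1: 6.3466·-1.1580 − -3.8465·0.6980 = -4.6641 (running -4.6641)
  i=2: -3.8465·-5.8373 − -1.2443·-1.1580 = +21.0122 (running +16.3481)
  i=3: -1.2443·0.6980 − 6.3466·-5.8373 = +36.1785 (running +52.5266)
Area = |Σ|/2 = |52.5266|/2 = 26.2633

Area at t=0.927: 26.2633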